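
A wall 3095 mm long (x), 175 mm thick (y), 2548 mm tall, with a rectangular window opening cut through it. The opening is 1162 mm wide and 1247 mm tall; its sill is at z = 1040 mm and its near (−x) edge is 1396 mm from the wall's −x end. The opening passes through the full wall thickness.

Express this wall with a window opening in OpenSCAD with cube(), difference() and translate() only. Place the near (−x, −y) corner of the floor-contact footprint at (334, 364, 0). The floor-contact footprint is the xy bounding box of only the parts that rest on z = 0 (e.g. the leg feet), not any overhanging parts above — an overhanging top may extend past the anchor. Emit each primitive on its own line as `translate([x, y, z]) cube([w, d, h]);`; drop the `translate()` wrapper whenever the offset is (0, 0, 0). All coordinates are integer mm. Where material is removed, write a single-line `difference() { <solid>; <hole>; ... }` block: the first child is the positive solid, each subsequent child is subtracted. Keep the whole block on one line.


difference() { translate([334, 364, 0]) cube([3095, 175, 2548]); translate([1730, 364, 1040]) cube([1162, 175, 1247]); }


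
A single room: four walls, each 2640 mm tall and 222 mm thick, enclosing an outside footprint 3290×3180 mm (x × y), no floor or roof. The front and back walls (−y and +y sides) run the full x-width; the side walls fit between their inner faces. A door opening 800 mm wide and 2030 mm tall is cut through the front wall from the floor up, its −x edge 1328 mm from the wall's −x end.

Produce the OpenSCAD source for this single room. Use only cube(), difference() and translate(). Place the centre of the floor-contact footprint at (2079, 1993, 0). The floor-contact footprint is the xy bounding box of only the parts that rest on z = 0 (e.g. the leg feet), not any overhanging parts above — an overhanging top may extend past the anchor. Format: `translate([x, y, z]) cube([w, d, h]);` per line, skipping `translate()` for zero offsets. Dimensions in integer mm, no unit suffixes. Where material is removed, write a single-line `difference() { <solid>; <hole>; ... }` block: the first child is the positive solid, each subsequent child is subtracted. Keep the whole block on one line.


difference() { translate([434, 403, 0]) cube([3290, 222, 2640]); translate([1762, 403, 0]) cube([800, 222, 2030]); }
translate([434, 3361, 0]) cube([3290, 222, 2640]);
translate([434, 625, 0]) cube([222, 2736, 2640]);
translate([3502, 625, 0]) cube([222, 2736, 2640]);


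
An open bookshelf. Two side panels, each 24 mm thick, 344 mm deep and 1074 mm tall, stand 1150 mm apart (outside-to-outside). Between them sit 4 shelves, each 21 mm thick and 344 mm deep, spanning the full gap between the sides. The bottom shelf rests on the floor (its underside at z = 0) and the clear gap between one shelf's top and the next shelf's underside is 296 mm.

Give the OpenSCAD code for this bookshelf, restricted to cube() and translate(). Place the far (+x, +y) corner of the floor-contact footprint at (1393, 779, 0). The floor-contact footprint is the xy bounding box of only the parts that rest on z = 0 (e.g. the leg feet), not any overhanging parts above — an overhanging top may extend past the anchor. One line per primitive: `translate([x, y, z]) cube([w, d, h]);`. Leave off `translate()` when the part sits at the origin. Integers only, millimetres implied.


translate([243, 435, 0]) cube([24, 344, 1074]);
translate([1369, 435, 0]) cube([24, 344, 1074]);
translate([267, 435, 0]) cube([1102, 344, 21]);
translate([267, 435, 317]) cube([1102, 344, 21]);
translate([267, 435, 634]) cube([1102, 344, 21]);
translate([267, 435, 951]) cube([1102, 344, 21]);


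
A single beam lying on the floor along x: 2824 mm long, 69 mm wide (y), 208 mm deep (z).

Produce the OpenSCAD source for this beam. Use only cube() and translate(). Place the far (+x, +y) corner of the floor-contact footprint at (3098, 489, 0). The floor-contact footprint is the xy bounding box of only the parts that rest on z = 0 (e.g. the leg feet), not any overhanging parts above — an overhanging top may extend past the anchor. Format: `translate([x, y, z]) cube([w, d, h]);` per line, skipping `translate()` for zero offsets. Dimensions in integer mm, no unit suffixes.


translate([274, 420, 0]) cube([2824, 69, 208]);


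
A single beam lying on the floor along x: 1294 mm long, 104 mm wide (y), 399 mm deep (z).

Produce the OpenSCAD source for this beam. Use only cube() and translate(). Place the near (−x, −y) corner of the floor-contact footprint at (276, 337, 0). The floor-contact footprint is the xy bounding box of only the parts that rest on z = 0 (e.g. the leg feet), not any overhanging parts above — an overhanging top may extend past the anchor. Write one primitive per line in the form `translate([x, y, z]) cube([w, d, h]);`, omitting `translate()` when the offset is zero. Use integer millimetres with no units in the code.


translate([276, 337, 0]) cube([1294, 104, 399]);


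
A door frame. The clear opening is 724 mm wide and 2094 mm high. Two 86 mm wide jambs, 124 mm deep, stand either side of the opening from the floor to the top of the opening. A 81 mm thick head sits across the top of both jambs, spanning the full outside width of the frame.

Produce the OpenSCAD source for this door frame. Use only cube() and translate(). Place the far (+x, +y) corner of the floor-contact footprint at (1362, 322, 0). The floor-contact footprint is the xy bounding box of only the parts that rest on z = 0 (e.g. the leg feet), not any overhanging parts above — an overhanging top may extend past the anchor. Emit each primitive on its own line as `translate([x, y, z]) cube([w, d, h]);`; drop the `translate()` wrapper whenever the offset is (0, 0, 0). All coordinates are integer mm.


translate([466, 198, 0]) cube([86, 124, 2094]);
translate([1276, 198, 0]) cube([86, 124, 2094]);
translate([466, 198, 2094]) cube([896, 124, 81]);


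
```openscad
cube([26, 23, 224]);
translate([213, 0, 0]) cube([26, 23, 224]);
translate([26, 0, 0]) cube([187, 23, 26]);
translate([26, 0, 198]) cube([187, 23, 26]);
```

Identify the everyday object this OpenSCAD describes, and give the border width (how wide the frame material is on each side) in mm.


A picture frame. The border width is 26 mm.

Four thin pieces enclosing a rectangular opening — a picture frame. The two full-height stiles are 224 mm tall; the top rail sits at z = 198 and is 26 mm tall, so the border above the opening is 224 − 198 = 26 mm, matching the stile x-width.


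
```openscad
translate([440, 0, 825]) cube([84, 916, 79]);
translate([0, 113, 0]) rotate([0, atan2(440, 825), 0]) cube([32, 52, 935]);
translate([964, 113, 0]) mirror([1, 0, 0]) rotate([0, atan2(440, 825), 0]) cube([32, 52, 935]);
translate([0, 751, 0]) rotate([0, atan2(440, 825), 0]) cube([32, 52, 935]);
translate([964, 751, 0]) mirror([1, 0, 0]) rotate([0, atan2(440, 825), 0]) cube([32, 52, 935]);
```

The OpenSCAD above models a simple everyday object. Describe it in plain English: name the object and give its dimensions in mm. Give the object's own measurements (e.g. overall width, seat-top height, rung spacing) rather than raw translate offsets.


A sawhorse. A 84×916×79 mm beam (x, y, z) sits on two A-frame leg pairs. Each pair is two raked legs of 32×52 mm section (52 mm along y) splaying symmetrically in x. Each leg rises 825 mm vertically over 440 mm of horizontal reach and is 935 mm long along its own axis. Every leg's outer bottom edge rests on the floor and its outer top edge meets a bottom edge of the beam — the left legs (tilting toward +x) meet the beam's −x bottom edge, the right legs (their mirror images, tilting toward −x) meet its +x bottom edge — so the leg tops tuck under the beam, the beam's underside is 825 mm above the floor, and the feet are 964 mm apart outside-to-outside with the beam centred between them. The two leg pairs are set in 113 mm from either end of the beam.


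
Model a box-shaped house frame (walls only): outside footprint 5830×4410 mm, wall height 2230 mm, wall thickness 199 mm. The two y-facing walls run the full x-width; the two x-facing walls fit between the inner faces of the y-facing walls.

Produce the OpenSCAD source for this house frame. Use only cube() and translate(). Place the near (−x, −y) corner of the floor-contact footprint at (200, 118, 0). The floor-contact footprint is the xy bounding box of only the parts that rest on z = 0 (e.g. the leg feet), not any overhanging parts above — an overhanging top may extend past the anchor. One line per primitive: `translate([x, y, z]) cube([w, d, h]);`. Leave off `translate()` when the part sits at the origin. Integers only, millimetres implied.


translate([200, 118, 0]) cube([5830, 199, 2230]);
translate([200, 4329, 0]) cube([5830, 199, 2230]);
translate([200, 317, 0]) cube([199, 4012, 2230]);
translate([5831, 317, 0]) cube([199, 4012, 2230]);


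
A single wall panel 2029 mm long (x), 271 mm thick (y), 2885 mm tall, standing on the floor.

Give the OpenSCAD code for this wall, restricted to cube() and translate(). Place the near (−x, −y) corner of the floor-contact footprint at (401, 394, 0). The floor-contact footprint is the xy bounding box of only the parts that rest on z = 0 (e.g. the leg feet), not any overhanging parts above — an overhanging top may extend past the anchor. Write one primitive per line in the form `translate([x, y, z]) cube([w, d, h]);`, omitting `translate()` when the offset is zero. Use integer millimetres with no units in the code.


translate([401, 394, 0]) cube([2029, 271, 2885]);


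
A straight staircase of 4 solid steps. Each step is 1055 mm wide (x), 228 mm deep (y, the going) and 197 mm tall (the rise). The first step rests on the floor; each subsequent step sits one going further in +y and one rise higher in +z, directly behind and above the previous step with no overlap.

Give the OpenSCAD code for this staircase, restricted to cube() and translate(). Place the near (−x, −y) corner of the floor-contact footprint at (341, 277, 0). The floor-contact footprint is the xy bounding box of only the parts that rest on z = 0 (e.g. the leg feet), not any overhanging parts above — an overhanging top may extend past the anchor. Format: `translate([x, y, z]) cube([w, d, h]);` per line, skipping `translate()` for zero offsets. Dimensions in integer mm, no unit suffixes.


translate([341, 277, 0]) cube([1055, 228, 197]);
translate([341, 505, 197]) cube([1055, 228, 197]);
translate([341, 733, 394]) cube([1055, 228, 197]);
translate([341, 961, 591]) cube([1055, 228, 197]);


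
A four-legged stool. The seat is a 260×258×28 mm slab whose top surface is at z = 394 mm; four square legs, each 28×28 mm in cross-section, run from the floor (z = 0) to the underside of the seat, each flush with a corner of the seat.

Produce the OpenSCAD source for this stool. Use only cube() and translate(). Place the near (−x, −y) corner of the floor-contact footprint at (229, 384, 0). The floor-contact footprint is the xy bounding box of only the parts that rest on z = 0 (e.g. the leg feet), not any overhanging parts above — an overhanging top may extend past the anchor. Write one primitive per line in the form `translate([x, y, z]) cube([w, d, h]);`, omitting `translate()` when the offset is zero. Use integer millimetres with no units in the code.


// leg_h = 394 - 28 = 366
translate([229, 384, 366]) cube([260, 258, 28]);
translate([229, 384, 0]) cube([28, 28, 366]);
translate([461, 384, 0]) cube([28, 28, 366]);
translate([229, 614, 0]) cube([28, 28, 366]);
translate([461, 614, 0]) cube([28, 28, 366]);


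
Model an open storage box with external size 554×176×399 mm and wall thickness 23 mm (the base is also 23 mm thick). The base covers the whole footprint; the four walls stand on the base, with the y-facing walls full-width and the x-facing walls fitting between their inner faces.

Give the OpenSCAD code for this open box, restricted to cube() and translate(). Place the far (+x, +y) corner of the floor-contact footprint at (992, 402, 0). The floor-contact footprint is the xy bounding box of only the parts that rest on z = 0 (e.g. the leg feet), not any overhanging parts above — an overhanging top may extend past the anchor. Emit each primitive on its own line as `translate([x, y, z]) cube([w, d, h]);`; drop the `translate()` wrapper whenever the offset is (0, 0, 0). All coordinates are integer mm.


translate([438, 226, 0]) cube([554, 176, 23]);
translate([438, 226, 23]) cube([554, 23, 376]);
translate([438, 379, 23]) cube([554, 23, 376]);
translate([438, 249, 23]) cube([23, 130, 376]);
translate([969, 249, 23]) cube([23, 130, 376]);


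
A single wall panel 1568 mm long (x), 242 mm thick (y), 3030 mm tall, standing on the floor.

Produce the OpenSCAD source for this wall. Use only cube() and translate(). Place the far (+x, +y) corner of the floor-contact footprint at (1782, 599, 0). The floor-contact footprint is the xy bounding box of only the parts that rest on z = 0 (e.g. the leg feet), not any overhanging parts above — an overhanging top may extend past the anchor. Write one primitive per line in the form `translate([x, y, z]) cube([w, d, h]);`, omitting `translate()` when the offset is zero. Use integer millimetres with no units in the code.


translate([214, 357, 0]) cube([1568, 242, 3030]);


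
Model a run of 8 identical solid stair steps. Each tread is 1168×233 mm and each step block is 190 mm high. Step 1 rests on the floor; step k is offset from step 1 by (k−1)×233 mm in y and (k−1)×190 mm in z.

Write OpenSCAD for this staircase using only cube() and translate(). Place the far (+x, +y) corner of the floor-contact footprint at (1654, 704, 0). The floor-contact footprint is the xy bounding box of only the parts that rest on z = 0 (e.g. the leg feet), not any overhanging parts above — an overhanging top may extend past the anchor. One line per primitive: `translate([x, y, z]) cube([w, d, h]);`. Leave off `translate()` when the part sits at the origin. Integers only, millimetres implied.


translate([486, 471, 0]) cube([1168, 233, 190]);
translate([486, 704, 190]) cube([1168, 233, 190]);
translate([486, 937, 380]) cube([1168, 233, 190]);
translate([486, 1170, 570]) cube([1168, 233, 190]);
translate([486, 1403, 760]) cube([1168, 233, 190]);
translate([486, 1636, 950]) cube([1168, 233, 190]);
translate([486, 1869, 1140]) cube([1168, 233, 190]);
translate([486, 2102, 1330]) cube([1168, 233, 190]);


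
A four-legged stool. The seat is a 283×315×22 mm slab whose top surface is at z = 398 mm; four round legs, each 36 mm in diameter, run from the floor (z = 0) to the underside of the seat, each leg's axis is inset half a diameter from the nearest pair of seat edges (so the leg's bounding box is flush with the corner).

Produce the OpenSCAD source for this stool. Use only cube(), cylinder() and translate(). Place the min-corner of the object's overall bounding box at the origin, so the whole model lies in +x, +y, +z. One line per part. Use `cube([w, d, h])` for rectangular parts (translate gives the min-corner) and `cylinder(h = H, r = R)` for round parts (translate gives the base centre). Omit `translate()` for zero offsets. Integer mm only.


translate([0, 0, 376]) cube([283, 315, 22]);
translate([18, 18, 0]) cylinder(h = 376, r = 18);
translate([265, 18, 0]) cylinder(h = 376, r = 18);
translate([18, 297, 0]) cylinder(h = 376, r = 18);
translate([265, 297, 0]) cylinder(h = 376, r = 18);


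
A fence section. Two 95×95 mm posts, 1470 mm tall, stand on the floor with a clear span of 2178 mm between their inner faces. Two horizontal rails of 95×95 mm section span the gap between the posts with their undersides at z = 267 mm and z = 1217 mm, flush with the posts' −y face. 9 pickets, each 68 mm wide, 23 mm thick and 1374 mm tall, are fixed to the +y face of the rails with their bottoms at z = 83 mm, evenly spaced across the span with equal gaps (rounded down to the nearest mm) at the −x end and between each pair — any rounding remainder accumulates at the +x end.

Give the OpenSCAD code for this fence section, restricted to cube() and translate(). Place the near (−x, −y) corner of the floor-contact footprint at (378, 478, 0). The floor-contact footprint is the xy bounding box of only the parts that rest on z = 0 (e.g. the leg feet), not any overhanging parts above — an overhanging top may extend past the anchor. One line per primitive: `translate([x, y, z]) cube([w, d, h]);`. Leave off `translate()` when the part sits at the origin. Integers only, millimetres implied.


translate([378, 478, 0]) cube([95, 95, 1470]);
translate([2651, 478, 0]) cube([95, 95, 1470]);
translate([473, 478, 267]) cube([2178, 95, 95]);
translate([473, 478, 1217]) cube([2178, 95, 95]);
translate([629, 573, 83]) cube([68, 23, 1374]);
translate([853, 573, 83]) cube([68, 23, 1374]);
translate([1077, 573, 83]) cube([68, 23, 1374]);
translate([1301, 573, 83]) cube([68, 23, 1374]);
translate([1525, 573, 83]) cube([68, 23, 1374]);
translate([1749, 573, 83]) cube([68, 23, 1374]);
translate([1973, 573, 83]) cube([68, 23, 1374]);
translate([2197, 573, 83]) cube([68, 23, 1374]);
translate([2421, 573, 83]) cube([68, 23, 1374]);


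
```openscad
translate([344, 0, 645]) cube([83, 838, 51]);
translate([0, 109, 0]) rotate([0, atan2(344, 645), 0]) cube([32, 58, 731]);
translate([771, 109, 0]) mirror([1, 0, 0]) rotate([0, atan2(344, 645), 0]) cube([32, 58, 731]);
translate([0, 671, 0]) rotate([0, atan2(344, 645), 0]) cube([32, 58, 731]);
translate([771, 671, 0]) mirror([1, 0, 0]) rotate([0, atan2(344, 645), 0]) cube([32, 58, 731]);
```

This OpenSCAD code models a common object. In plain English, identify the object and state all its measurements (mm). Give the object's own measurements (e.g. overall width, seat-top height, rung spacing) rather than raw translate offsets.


A sawhorse. A 83×838×51 mm beam (x, y, z) sits on two A-frame leg pairs. Each pair is two raked legs of 32×58 mm section (58 mm along y) splaying symmetrically in x. Each leg rises 645 mm vertically over 344 mm of horizontal reach and is 731 mm long along its own axis. Every leg's outer bottom edge rests on the floor and its outer top edge meets a bottom edge of the beam — the left legs (tilting toward +x) meet the beam's −x bottom edge, the right legs (their mirror images, tilting toward −x) meet its +x bottom edge — so the leg tops tuck under the beam, the beam's underside is 645 mm above the floor, and the feet are 771 mm apart outside-to-outside with the beam centred between them. The two leg pairs are set in 109 mm from either end of the beam.


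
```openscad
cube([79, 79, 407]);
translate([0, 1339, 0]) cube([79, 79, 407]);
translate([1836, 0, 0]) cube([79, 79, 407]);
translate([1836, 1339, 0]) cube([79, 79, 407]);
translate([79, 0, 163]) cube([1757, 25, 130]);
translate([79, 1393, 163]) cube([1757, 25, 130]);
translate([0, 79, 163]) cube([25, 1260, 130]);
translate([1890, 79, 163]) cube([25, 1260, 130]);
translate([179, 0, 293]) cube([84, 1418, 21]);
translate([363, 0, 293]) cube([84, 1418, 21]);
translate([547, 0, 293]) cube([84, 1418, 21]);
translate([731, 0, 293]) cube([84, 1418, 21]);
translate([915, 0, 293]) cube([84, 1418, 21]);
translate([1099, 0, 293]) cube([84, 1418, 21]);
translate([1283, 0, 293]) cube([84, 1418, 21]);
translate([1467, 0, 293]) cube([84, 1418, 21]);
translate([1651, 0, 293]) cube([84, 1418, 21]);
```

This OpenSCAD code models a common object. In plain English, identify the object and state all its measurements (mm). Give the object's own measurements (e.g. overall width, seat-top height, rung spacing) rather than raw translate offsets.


A bed frame 1915 mm long (x) by 1418 mm wide (y). Four 79×79 mm corner posts, 407 mm tall, at the corners of the footprint. Four rails of 25 mm thickness and 130 mm height run between adjacent posts with their undersides at z = 163 mm, their outer faces flush with the outside of the frame (the two x-running rails run between the posts' inner faces; the two y-running rails run between the posts' inner faces). 9 slats, each 84 mm wide (x) and 21 mm thick, lie across the top of the two x-running rails, running the full 1418 mm width of the frame in y; along x they sit between the end posts with a 100 mm gap after the −x posts and between neighbouring slats, leaving 101 mm before the +x posts.


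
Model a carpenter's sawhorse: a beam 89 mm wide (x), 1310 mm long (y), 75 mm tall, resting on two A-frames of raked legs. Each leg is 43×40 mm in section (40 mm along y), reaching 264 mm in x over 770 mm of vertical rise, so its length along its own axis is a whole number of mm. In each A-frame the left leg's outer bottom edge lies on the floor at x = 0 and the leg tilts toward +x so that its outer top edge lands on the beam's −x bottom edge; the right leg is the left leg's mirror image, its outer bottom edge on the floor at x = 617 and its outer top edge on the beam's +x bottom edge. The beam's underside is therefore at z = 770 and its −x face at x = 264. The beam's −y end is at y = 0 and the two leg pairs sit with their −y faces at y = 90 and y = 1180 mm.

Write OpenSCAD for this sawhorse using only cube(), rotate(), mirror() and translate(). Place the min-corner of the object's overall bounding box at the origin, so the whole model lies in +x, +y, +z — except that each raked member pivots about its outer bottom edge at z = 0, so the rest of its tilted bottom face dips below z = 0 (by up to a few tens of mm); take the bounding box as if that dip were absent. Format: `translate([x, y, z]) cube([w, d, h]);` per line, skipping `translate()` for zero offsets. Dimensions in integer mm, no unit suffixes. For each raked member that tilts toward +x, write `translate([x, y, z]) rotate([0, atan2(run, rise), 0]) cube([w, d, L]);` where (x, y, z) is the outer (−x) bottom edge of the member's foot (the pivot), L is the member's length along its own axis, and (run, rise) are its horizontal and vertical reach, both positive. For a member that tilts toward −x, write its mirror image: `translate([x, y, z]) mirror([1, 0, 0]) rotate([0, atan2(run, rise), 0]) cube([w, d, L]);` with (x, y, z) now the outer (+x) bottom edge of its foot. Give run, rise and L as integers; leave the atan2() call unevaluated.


translate([264, 0, 770]) cube([89, 1310, 75]);
translate([0, 90, 0]) rotate([0, atan2(264, 770), 0]) cube([43, 40, 814]);
translate([617, 90, 0]) mirror([1, 0, 0]) rotate([0, atan2(264, 770), 0]) cube([43, 40, 814]);
translate([0, 1180, 0]) rotate([0, atan2(264, 770), 0]) cube([43, 40, 814]);
translate([617, 1180, 0]) mirror([1, 0, 0]) rotate([0, atan2(264, 770), 0]) cube([43, 40, 814]);


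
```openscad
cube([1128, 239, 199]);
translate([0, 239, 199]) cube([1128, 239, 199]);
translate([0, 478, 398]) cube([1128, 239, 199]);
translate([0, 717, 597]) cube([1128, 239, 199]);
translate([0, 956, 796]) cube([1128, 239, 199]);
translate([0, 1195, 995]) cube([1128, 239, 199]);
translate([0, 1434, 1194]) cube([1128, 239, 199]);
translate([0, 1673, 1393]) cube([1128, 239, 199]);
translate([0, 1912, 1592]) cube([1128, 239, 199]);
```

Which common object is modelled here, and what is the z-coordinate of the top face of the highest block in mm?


A staircase. The total rise is 1791 mm.

9 identical blocks, each offset up and back from the previous — a staircase. Each step is 199 mm tall and there are 9 of them, so the total rise is 9 × 199 = 1791 mm.


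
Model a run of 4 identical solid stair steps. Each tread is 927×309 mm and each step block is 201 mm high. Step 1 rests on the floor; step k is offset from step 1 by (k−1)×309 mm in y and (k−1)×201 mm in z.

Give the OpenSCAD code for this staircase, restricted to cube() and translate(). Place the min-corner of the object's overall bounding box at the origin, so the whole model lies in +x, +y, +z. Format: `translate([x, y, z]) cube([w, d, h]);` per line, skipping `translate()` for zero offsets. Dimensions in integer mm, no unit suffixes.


cube([927, 309, 201]);
translate([0, 309, 201]) cube([927, 309, 201]);
translate([0, 618, 402]) cube([927, 309, 201]);
translate([0, 927, 603]) cube([927, 309, 201]);


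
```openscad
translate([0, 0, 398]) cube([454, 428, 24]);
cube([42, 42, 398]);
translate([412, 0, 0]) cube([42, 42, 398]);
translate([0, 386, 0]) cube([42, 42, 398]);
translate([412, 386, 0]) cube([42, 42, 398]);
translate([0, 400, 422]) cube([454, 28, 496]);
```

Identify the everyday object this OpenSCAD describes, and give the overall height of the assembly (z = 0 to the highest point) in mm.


A chair. The overall height is 918 mm.

A slab on four corner posts with a tall panel at the back — a chair. The seat slab sits at z = 398 with thickness 24, and the 496 mm backrest starts at the seat top, so the overall height is 398 + 24 + 496 = 918 mm.


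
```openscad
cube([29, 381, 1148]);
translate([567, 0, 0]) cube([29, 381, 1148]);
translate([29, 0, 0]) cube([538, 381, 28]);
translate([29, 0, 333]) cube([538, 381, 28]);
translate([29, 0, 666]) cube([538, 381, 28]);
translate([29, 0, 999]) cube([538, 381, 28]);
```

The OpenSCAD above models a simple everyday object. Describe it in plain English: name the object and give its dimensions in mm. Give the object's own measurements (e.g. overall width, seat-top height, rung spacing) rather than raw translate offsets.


An open bookshelf. Two side panels, each 29 mm thick, 381 mm deep and 1148 mm tall, stand 596 mm apart (outside-to-outside). Between them sit 4 shelves, each 28 mm thick and 381 mm deep, spanning the full gap between the sides. The bottom shelf rests on the floor (its underside at z = 0) and the clear gap between one shelf's top and the next shelf's underside is 305 mm.


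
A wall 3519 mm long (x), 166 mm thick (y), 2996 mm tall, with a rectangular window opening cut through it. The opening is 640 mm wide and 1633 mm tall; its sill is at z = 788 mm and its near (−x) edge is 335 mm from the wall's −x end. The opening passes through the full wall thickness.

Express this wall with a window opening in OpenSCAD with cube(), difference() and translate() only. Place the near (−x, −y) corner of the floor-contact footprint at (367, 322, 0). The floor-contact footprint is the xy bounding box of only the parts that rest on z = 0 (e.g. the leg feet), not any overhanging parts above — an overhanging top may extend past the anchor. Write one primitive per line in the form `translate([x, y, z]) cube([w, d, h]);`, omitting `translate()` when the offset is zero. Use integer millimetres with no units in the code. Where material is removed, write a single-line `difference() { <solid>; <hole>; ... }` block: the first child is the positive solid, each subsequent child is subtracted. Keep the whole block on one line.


difference() { translate([367, 322, 0]) cube([3519, 166, 2996]); translate([702, 322, 788]) cube([640, 166, 1633]); }


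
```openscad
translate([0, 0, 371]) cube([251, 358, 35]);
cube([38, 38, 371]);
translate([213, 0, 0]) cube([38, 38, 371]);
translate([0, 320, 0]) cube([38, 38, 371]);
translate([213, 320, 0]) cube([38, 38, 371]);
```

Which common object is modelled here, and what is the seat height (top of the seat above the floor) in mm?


A stool. The seat height is 406 mm.

A 251×358×35 slab at z = 371 on four corner posts — a stool. The seat top is 371 + 35 = 406 mm.


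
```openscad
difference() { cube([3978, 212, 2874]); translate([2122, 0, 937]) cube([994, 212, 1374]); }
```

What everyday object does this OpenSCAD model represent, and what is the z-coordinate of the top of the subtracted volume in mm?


A wall with a window opening. The window head height is 2311 mm.

A wall with a rectangular opening subtracted — a window. Sill at z = 937, opening 1374 mm tall, so the head is at 937 + 1374 = 2311 mm.


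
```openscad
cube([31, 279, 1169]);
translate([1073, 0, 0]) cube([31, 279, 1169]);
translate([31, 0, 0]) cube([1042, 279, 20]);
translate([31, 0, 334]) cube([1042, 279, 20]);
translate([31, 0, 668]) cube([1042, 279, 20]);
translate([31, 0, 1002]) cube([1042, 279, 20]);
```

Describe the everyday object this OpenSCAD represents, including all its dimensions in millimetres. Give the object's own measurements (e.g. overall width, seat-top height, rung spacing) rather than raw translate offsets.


An open bookshelf. Two side panels, each 31 mm thick, 279 mm deep and 1169 mm tall, stand 1104 mm apart (outside-to-outside). Between them sit 4 shelves, each 20 mm thick and 279 mm deep, spanning the full gap between the sides. The bottom shelf rests on the floor (its underside at z = 0) and the clear gap between one shelf's top and the next shelf's underside is 314 mm.


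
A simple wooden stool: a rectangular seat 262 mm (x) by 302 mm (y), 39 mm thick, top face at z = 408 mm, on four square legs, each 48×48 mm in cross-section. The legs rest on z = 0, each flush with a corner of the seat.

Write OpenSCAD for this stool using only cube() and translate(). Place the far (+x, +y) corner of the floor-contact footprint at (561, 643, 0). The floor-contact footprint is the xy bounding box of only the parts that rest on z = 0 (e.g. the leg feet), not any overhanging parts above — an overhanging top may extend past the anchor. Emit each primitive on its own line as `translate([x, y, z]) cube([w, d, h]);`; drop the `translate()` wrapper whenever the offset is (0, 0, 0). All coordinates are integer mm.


translate([299, 341, 369]) cube([262, 302, 39]);
translate([299, 341, 0]) cube([48, 48, 369]);
translate([513, 341, 0]) cube([48, 48, 369]);
translate([299, 595, 0]) cube([48, 48, 369]);
translate([513, 595, 0]) cube([48, 48, 369]);


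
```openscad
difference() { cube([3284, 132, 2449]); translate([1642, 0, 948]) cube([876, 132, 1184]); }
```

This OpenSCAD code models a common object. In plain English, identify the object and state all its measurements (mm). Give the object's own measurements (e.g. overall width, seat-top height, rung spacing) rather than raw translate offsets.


A wall 3284 mm long (x), 132 mm thick (y), 2449 mm tall, with a rectangular window opening cut through it. The opening is 876 mm wide and 1184 mm tall; its sill is at z = 948 mm and its near (−x) edge is 1642 mm from the wall's −x end. The opening passes through the full wall thickness.


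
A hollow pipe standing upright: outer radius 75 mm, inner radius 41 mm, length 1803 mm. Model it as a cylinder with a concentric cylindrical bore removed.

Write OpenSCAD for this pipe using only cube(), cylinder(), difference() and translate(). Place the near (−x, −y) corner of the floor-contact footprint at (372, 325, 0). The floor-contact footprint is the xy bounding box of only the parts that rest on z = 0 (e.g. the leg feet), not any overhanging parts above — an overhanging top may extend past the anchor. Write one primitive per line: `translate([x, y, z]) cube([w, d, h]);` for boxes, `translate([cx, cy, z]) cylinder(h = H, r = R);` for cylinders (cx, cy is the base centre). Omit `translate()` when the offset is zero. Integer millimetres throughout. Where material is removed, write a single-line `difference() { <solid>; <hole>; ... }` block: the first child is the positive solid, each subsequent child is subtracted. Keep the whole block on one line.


difference() { translate([447, 400, 0]) cylinder(h = 1803, r = 75); translate([447, 400, 0]) cylinder(h = 1803, r = 41); }


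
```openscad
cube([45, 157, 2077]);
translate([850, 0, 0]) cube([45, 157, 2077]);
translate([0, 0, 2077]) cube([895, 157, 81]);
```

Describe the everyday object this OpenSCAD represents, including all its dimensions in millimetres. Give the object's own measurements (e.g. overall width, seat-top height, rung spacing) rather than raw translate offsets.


A door frame. The clear opening is 805 mm wide and 2077 mm high. Two 45 mm wide jambs, 157 mm deep, stand either side of the opening from the floor to the top of the opening. A 81 mm thick head sits across the top of both jambs, spanning the full outside width of the frame.


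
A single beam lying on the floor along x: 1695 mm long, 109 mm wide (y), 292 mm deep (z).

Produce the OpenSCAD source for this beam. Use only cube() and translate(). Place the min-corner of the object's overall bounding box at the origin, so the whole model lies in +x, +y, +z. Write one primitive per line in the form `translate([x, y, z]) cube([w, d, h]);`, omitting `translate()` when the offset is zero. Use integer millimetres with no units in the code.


cube([1695, 109, 292]);


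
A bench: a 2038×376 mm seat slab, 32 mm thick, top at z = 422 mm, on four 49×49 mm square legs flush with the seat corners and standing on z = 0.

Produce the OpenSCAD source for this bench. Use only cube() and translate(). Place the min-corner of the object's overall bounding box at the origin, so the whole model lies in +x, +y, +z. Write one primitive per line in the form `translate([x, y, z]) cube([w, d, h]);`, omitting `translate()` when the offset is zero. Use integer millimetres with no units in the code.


translate([0, 0, 390]) cube([2038, 376, 32]);
cube([49, 49, 390]);
translate([0, 327, 0]) cube([49, 49, 390]);
translate([1989, 0, 0]) cube([49, 49, 390]);
translate([1989, 327, 0]) cube([49, 49, 390]);


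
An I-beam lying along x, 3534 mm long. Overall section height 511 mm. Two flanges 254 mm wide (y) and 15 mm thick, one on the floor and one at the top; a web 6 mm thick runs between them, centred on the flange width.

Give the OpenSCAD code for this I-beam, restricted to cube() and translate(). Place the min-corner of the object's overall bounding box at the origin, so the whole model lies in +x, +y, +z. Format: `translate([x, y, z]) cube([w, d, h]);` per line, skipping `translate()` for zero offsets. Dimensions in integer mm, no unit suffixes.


cube([3534, 254, 15]);
translate([0, 124, 15]) cube([3534, 6, 481]);
translate([0, 0, 496]) cube([3534, 254, 15]);


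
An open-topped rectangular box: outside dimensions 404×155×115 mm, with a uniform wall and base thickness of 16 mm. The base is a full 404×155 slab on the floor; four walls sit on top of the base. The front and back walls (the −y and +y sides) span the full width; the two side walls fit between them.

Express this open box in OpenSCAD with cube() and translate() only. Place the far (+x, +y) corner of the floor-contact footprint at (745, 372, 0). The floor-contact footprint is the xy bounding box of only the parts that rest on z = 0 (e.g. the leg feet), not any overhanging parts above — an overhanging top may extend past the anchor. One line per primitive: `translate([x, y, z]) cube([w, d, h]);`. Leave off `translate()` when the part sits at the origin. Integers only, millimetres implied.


translate([341, 217, 0]) cube([404, 155, 16]);
translate([341, 217, 16]) cube([404, 16, 99]);
translate([341, 356, 16]) cube([404, 16, 99]);
translate([341, 233, 16]) cube([16, 123, 99]);
translate([729, 233, 16]) cube([16, 123, 99]);


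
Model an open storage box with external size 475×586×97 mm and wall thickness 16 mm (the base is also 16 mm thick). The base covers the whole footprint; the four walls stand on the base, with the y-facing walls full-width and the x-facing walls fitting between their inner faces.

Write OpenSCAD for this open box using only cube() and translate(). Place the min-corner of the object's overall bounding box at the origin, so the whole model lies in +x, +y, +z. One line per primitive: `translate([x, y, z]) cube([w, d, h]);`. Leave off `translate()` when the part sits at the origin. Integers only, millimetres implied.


cube([475, 586, 16]);
translate([0, 0, 16]) cube([475, 16, 81]);
translate([0, 570, 16]) cube([475, 16, 81]);
translate([0, 16, 16]) cube([16, 554, 81]);
translate([459, 16, 16]) cube([16, 554, 81]);


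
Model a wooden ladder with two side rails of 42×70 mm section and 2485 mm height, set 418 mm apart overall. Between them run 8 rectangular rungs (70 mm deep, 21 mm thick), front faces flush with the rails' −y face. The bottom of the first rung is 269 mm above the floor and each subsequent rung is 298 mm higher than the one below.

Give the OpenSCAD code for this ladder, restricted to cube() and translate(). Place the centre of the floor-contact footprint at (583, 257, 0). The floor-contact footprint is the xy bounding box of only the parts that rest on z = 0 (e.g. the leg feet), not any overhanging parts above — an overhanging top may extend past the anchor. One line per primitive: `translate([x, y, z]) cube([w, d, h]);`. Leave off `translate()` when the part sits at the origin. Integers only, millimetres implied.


translate([374, 222, 0]) cube([42, 70, 2485]);
translate([750, 222, 0]) cube([42, 70, 2485]);
translate([416, 222, 269]) cube([334, 70, 21]);
translate([416, 222, 567]) cube([334, 70, 21]);
translate([416, 222, 865]) cube([334, 70, 21]);
translate([416, 222, 1163]) cube([334, 70, 21]);
translate([416, 222, 1461]) cube([334, 70, 21]);
translate([416, 222, 1759]) cube([334, 70, 21]);
translate([416, 222, 2057]) cube([334, 70, 21]);
translate([416, 222, 2355]) cube([334, 70, 21]);


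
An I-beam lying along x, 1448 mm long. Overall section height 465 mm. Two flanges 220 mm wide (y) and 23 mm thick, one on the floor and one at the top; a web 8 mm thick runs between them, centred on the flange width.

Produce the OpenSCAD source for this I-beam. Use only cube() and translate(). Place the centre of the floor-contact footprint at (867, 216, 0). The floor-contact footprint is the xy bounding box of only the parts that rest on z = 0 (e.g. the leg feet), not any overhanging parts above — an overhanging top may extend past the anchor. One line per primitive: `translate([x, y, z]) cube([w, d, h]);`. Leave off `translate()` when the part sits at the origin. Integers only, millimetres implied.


translate([143, 106, 0]) cube([1448, 220, 23]);
translate([143, 212, 23]) cube([1448, 8, 419]);
translate([143, 106, 442]) cube([1448, 220, 23]);


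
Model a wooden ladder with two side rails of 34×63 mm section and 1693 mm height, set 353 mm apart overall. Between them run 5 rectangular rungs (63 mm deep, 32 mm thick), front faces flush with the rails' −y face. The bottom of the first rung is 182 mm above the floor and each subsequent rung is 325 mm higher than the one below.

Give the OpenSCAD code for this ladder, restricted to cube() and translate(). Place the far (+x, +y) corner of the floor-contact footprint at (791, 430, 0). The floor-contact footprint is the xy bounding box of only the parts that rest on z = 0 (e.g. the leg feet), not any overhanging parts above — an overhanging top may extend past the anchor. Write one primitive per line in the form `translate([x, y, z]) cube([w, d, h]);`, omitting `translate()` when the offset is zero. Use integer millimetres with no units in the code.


translate([438, 367, 0]) cube([34, 63, 1693]);
translate([757, 367, 0]) cube([34, 63, 1693]);
translate([472, 367, 182]) cube([285, 63, 32]);
translate([472, 367, 507]) cube([285, 63, 32]);
translate([472, 367, 832]) cube([285, 63, 32]);
translate([472, 367, 1157]) cube([285, 63, 32]);
translate([472, 367, 1482]) cube([285, 63, 32]);


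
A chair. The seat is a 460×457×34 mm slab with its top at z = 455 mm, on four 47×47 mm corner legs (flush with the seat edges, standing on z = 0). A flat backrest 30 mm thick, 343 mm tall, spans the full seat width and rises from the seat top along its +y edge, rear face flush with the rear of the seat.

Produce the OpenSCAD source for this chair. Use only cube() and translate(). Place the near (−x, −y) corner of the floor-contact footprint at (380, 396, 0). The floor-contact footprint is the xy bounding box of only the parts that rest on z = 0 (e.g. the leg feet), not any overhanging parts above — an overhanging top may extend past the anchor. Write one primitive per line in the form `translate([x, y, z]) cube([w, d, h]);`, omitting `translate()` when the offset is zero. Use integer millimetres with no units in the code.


translate([380, 396, 421]) cube([460, 457, 34]);
translate([380, 396, 0]) cube([47, 47, 421]);
translate([793, 396, 0]) cube([47, 47, 421]);
translate([380, 806, 0]) cube([47, 47, 421]);
translate([793, 806, 0]) cube([47, 47, 421]);
translate([380, 823, 455]) cube([460, 30, 343]);
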